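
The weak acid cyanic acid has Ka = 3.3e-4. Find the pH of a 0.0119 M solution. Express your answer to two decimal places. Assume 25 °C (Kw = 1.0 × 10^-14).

pH = 2.74

HOCN ⇌ OCN- + H+
Ka = [H+]²/(0.0119 − [H+]) = 3.3 × 10^-4
Here C₀/Ka ≈ 36.1, so the small-[H+] approximation fails. Use the quadratic:
[H+] = (−Ka + √(Ka² + 4·Ka·C₀))/2 = 1.82 × 10^-3 M
pH = −log[H+] = −log(1.82 × 10^-3) = 2.74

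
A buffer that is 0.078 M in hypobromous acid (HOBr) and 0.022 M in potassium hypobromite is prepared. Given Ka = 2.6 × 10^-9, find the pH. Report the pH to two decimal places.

pKa = −log(2.6 × 10^-9) = 8.585
Using pH = pKa + log([base]/[acid]) with [base]/[acid] = 0.022/0.078:
pH = 8.585 + (-0.550) = 8.04

pH = 8.04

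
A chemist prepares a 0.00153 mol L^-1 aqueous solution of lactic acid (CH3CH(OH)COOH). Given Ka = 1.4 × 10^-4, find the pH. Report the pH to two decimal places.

pH = 3.40

CH3CH(OH)COOH ⇌ CH3CH(OH)COO- + H+
Ka = x²/(0.00153 − x) = 1.4 × 10^-4
The 5% rule fails; solving x² + Ka·x − Ka·C₀ = 0 exactly:
x = [−0.00014 + √(0.00014² + 8.57e-07)]/2 = 3.98 × 10^-4 M
pH = −log[H+] = −log(3.98 × 10^-4) = 3.40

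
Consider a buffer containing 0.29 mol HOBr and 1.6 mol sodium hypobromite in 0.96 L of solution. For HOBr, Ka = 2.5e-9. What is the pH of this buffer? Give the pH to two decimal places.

pKa = −log(2.5 × 10^-9) = 8.602
Using pH = pKa + log([base]/[acid]) with [base]/[acid] = 1.6/0.29:
pH = 8.602 + (+0.742) = 9.34

pH = 9.34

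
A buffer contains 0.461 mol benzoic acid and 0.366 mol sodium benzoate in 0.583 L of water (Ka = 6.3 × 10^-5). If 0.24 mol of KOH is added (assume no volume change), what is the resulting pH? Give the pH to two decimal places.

OH- converts C6H5COOH to C6H5COO-: C6H5COOH → 0.221 mol, C6H5COO- → 0.606 mol.
pKa = −log(6.3 × 10^-5) = 4.201
Henderson–Hasselbalch with mole ratio 0.606/0.221: pH = 4.201 + (+0.438)

pH = 4.64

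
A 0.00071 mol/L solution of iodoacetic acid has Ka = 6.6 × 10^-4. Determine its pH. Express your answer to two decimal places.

ICH2COOH ⇌ ICH2COO- + H+
Ka = x²/(0.00071 − x) = 6.6 × 10^-4
x is not negligible relative to C₀; solve x² + 0.00066·x − 4.69e-07 = 0.
x = [−0.00066 + √(0.00066² + 1.87e-06)]/2 = 4.30 × 10^-4 M
pH = −log[H+] = −log(4.30 × 10^-4) = 3.37

pH = 3.37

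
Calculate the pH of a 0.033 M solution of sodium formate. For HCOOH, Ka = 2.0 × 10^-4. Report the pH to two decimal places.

pH = 8.11

HCOO- is the conjugate base of the weak acid HCOOH.
Kb = Kw/Ka = 1.0×10^-14 / 2.0 × 10^-4 = 5.00 × 10^-11
From the ICE table, Kb = x²/(0.033 − x) = 5.00 × 10^-11.
Neglecting x in the denominator: x = √(5.00 × 10^-11 × 0.033) = 1.28 × 10^-6 M
pOH = −log(1.28 × 10^-6) = 5.89; pH = 14.00 − 5.89 = 8.11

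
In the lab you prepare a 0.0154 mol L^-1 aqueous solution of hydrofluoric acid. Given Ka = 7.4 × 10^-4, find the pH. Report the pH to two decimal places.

pH = 2.52

HF ⇌ F- + H+
Ka = [H+]²/(0.0154 − [H+]) = 7.4 × 10^-4
Here C₀/Ka ≈ 20.8, so the small-[H+] approximation fails. Use the quadratic:
[H+] = [−0.00074 + √(0.00074² + 4.56e-05)]/2 = 3.03 × 10^-3 M
pH = −log(3.03 × 10^-3) = 2.52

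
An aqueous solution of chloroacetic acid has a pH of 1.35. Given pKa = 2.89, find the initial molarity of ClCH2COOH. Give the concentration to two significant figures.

[H+] = 10^(-1.35) = 4.47 × 10^-2 M = x
Ka = 10^(−2.89) = 1.29 × 10^-3
Ka = x²/(C₀ − x) ⇒ C₀ = x + x²/Ka
C₀ = 4.47 × 10^-2 + (4.47 × 10^-2)²/(1.29 × 10^-3) = 1.59 M

C₀ = 1.6 M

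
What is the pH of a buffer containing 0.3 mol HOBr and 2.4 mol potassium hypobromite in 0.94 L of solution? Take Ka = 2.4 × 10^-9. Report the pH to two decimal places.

pKa = −log(2.4 × 10^-9) = 8.620
pH = pKa + log([A⁻]/[HA]) = 8.620 + log(2.4/0.3)
pH = 8.620 + (+0.903) = 9.52

pH = 9.52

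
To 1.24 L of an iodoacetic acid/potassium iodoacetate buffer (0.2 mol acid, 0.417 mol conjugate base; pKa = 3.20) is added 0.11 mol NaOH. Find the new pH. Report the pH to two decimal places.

pH = 3.97

OH- converts ICH2COOH to ICH2COO-: ICH2COOH → 0.09 mol, ICH2COO- → 0.527 mol.
Henderson–Hasselbalch with mole ratio 0.527/0.09: pH = 3.20 + (+0.768)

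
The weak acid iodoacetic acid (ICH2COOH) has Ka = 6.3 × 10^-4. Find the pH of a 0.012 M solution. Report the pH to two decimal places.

ICH2COOH ⇌ ICH2COO- + H+
Ka = x²/(0.012 − x) = 6.3 × 10^-4
The 5% rule fails; solving x² + Ka·x − Ka·C₀ = 0 exactly:
x = (−Ka + √(Ka² + 4·Ka·C₀))/2 = 2.45 × 10^-3 M
pH = −log(2.45 × 10^-3) = 2.61

pH = 2.61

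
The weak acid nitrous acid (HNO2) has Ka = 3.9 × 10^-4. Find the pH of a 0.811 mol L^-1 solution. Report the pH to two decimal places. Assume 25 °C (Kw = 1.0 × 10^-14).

HNO2 ⇌ NO2- + H+
Ka = [H+]²/(0.811 − [H+]) = 3.9 × 10^-4
Assume [H+] ≪ 0.811: [H+] ≈ √(3.9 × 10^-4 × 0.811) = 1.78 × 10^-2 M
pH = −log[H+] = −log(1.78 × 10^-2) = 1.75

pH = 1.75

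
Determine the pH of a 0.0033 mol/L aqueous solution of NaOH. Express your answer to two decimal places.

pH = 11.52

NaOH is a strong base; [OH-] = 0.0033 M.
pOH = -log(0.0033) = 2.48
pH = 14.00 - 2.48 = 11.52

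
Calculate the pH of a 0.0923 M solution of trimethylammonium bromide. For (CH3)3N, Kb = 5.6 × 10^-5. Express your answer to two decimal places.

pH = 5.39

(CH3)3NH+ is the conjugate acid of the weak base (CH3)3N.
Ka = Kw/Kb = 1.0×10^-14 / 5.6 × 10^-5 = 1.79 × 10^-10
Ka = [H+]²/(0.0923 − [H+]) = 1.79 × 10^-10
Assume [H+] ≪ 0.0923: [H+] ≈ √(1.79 × 10^-10 × 0.0923) = 4.06 × 10^-6 M
pH = −log(4.06 × 10^-6) = 5.39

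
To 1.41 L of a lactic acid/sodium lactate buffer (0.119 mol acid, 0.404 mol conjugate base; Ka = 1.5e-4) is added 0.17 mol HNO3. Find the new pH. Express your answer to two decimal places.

pH = 3.73

Added H+ converts CH3CH(OH)COO- to CH3CH(OH)COOH: CH3CH(OH)COOH → 0.289 mol, CH3CH(OH)COO- → 0.234 mol.
pKa = −log(1.5 × 10^-4) = 3.824
pH = pKa + log([A⁻]/[HA]) = 3.824 + log(0.234/0.289) = 3.824 -0.092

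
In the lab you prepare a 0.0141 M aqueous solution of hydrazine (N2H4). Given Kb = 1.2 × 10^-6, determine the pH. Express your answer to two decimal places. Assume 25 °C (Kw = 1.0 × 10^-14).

N2H4 + H2O ⇌ N2H5+ + OH-
Let x = [OH-] at equilibrium. Kb = x²/(0.0141 − x).
Neglecting x in the denominator: x = √(1.2 × 10^-6 × 0.0141) = 1.30 × 10^-4 M
(x/C₀ = 0.92% < 5%, so the approximation holds.)
pOH = −log(1.30 × 10^-4) = 3.89; pH = 14.00 − 3.89 = 10.11

pH = 10.11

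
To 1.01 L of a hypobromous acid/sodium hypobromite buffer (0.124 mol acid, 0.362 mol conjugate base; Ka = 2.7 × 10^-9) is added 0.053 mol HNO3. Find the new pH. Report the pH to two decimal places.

pH = 8.81

After neutralization: n(HOBr) = 0.177 mol, n(OBr-) = 0.309 mol.
pKa = −log(2.7 × 10^-9) = 8.569
pH = pKa + log([A⁻]/[HA]) = 8.569 + log(0.309/0.177) = 8.569 +0.242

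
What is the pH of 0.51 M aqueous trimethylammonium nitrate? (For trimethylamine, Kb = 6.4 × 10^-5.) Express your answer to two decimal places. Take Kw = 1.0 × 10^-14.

pH = 5.05

(CH3)3NH+ is the conjugate acid of the weak base (CH3)3N.
Ka = Kw/Kb = 1.0×10^-14 / 6.4 × 10^-5 = 1.56 × 10^-10
From the ICE table, Ka = [H+]²/(0.51 − [H+]) = 1.56 × 10^-10.
Assume [H+] ≪ 0.51: [H+] ≈ √(1.56 × 10^-10 × 0.51) = 8.92 × 10^-6 M
([H+]/C₀ = 0.0017% < 5%, so the approximation holds.)
pH = −log[H+] = −log(8.92 × 10^-6) = 5.05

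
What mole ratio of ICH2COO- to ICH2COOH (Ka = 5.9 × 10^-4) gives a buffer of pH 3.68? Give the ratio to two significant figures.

ratio = 2.8

pKa = -log(5.9 × 10^-4) = 3.229
pH = pKa + log(r) ⇒ log(r) = 3.68 − 3.229 = +0.451
r = [ICH2COO-]/[ICH2COOH] = 10^(+0.451) = 2.82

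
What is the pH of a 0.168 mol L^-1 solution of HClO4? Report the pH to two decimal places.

pH = 0.77

HClO4 is a strong acid and dissociates completely, so [H+] = 0.168 M.
pH = -log(0.168) = 0.77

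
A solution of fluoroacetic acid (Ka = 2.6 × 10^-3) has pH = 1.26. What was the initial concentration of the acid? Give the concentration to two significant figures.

[H+] = 10^(-1.26) = 5.50 × 10^-2 M = x
Ka = x²/(C₀ − x) ⇒ C₀ = x + x²/Ka
C₀ = 5.50 × 10^-2 + (5.50 × 10^-2)²/(2.6 × 10^-3) = 1.22 M

C₀ = 1.2 M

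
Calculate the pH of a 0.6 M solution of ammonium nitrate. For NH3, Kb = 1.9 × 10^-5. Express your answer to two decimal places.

pH = 4.75

NH4+ is the conjugate acid of the weak base NH3.
Ka = Kw/Kb = 1.0×10^-14 / 1.9 × 10^-5 = 5.26 × 10^-10
Ka = [H+]²/(0.6 − [H+]) = 5.26 × 10^-10
Assume [H+] ≪ 0.6: [H+] ≈ √(5.26 × 10^-10 × 0.6) = 1.78 × 10^-5 M
pH = −log(1.78 × 10^-5) = 4.75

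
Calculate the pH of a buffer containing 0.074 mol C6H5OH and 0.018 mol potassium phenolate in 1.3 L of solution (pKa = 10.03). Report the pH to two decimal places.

pH = 9.42

pH = pKa + log([A⁻]/[HA]) = 10.03 + log(0.018/0.074)
pH = 10.03 + (-0.614) = 9.42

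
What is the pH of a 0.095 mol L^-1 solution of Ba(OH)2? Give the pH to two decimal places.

pH = 13.28

Ba(OH)2 is a strong base (each formula unit releases 2 OH-); [OH-] = 0.19 M.
pOH = -log(0.19) = 0.72
pH = 14.00 - 0.72 = 13.28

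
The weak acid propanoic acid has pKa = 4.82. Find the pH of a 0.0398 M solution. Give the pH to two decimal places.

CH3CH2COOH ⇌ CH3CH2COO- + H+
Ka = 10^(−4.82) = 1.51 × 10^-5
Let x = [H+] at equilibrium. Ka = x²/(0.0398 − x).
Neglecting x in the denominator: x = √(1.51 × 10^-5 × 0.0398) = 7.75 × 10^-4 M
pH = −log[H+] = −log(7.75 × 10^-4) = 3.11

pH = 3.11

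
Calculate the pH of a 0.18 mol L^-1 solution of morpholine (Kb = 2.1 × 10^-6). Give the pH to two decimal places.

pH = 10.79

C4H8ONH + H2O ⇌ C4H8ONH2+ + OH-
From the ICE table, Kb = [OH-]²/(0.18 − [OH-]) = 2.1 × 10^-6.
Assume [OH-] ≪ 0.18: [OH-] ≈ √(2.1 × 10^-6 × 0.18) = 6.15 × 10^-4 M
pOH = −log(6.15 × 10^-4) = 3.21; pH = 14.00 − 3.21 = 10.79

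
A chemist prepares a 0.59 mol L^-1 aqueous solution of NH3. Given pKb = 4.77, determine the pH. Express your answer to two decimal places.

NH3 + H2O ⇌ NH4+ + OH-
Kb = 10^(−4.77) = 1.70 × 10^-5
From the ICE table, Kb = [OH-]²/(0.59 − [OH-]) = 1.70 × 10^-5.
Neglecting [OH-] in the denominator: [OH-] = √(1.70 × 10^-5 × 0.59) = 3.17 × 10^-3 M
([OH-]/C₀ = 0.54% < 5%, so the approximation holds.)
pOH = −log(3.17 × 10^-3) = 2.50; pH = 14.00 − 2.50 = 11.50

pH = 11.50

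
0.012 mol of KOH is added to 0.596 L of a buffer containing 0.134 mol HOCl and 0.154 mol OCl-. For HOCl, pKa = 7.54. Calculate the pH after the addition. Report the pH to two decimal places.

After neutralization: n(HOCl) = 0.122 mol, n(OCl-) = 0.166 mol.
Henderson–Hasselbalch with mole ratio 0.166/0.122: pH = 7.54 + (+0.134)

pH = 7.67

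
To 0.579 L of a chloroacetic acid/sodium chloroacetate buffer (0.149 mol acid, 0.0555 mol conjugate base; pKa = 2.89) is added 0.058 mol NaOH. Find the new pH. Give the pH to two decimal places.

After neutralization: n(ClCH2COOH) = 0.091 mol, n(ClCH2COO-) = 0.114 mol.
Henderson–Hasselbalch with mole ratio 0.114/0.091: pH = 2.89 + (+0.098)

pH = 2.99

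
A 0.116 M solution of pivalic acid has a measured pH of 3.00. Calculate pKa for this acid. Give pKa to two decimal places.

[H+] = 10^(-3.00) = 1.00 × 10^-3 M
At equilibrium [HA] = 0.116 − 1.00 × 10^-3 = 1.15 × 10^-1 M
Ka = [H+][A-]/[HA] = (1.00 × 10^-3)² / 1.15 × 10^-1 = 8.70 × 10^-6
pKa = -log(8.70 × 10^-6) = 5.06

pKa = 5.06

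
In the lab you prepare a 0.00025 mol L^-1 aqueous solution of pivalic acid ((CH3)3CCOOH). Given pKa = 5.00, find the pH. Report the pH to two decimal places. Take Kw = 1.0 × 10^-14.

(CH3)3CCOOH ⇌ (CH3)3CCOO- + H+
Ka = 10^(−5.00) = 1.00 × 10^-5
From the ICE table, Ka = [H+]²/(0.00025 − [H+]) = 1.00 × 10^-5.
The 5% rule fails; solving [H+]² + Ka·[H+] − Ka·C₀ = 0 exactly:
[H+] = (−Ka + √(Ka² + 4·Ka·C₀))/2 = 4.52 × 10^-5 M
pH = −log[H+] = −log(4.52 × 10^-5) = 4.34

pH = 4.34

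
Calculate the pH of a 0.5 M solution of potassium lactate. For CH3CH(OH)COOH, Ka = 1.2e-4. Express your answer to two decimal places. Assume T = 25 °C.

pH = 8.81

CH3CH(OH)COO- is the conjugate base of the weak acid CH3CH(OH)COOH.
Kb = Kw/Ka = 1.0×10^-14 / 1.2 × 10^-4 = 8.33 × 10^-11
From the ICE table, Kb = [OH-]²/(0.5 − [OH-]) = 8.33 × 10^-11.
Neglecting [OH-] in the denominator: [OH-] = √(8.33 × 10^-11 × 0.5) = 6.45 × 10^-6 M
Check: 0.0013% ionized — well under 5%, approximation valid.
pOH = −log(6.45 × 10^-6) = 5.19; pH = 14.00 − 5.19 = 8.81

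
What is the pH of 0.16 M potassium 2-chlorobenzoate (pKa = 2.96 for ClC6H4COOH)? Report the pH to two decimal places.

pH = 8.08

ClC6H4COO- is the conjugate base of the weak acid ClC6H4COOH.
Ka = 10^(−2.96) = 1.10 × 10^-3
Kb = Kw/Ka = 1.0×10^-14 / 1.10 × 10^-3 = 9.09 × 10^-12
Let x = [OH-] at equilibrium. Kb = x²/(0.16 − x).
Since Kb ≪ C₀, x ≈ √(Kb·C₀) = 1.21 × 10^-6 M.
pOH = −log(1.21 × 10^-6) = 5.92; pH = 14.00 − 5.92 = 8.08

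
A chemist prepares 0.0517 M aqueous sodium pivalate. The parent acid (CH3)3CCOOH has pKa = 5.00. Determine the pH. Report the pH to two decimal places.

pH = 8.86

(CH3)3CCOO- is the conjugate base of the weak acid (CH3)3CCOOH.
Ka = 10^(−5.00) = 1.00 × 10^-5
Kb = Kw/Ka = 1.0×10^-14 / 1.00 × 10^-5 = 1.00 × 10^-9
From the ICE table, Kb = [OH-]²/(0.0517 − [OH-]) = 1.00 × 10^-9.
Assume [OH-] ≪ 0.0517: [OH-] ≈ √(1.00 × 10^-9 × 0.0517) = 7.19 × 10^-6 M
pOH = −log(7.19 × 10^-6) = 5.14; pH = 14.00 − 5.14 = 8.86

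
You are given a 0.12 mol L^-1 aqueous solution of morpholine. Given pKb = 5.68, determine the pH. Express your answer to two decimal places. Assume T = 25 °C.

pH = 10.70

C4H8ONH + H2O ⇌ C4H8ONH2+ + OH-
Kb = 10^(−5.68) = 2.09 × 10^-6
Kb = x²/(0.12 − x) = 2.09 × 10^-6
Assume x ≪ 0.12: x ≈ √(2.09 × 10^-6 × 0.12) = 5.01 × 10^-4 M
Check: 0.42% ionized — well under 5%, approximation valid.
pOH = −log(5.01 × 10^-4) = 3.30; pH = 14.00 − 3.30 = 10.70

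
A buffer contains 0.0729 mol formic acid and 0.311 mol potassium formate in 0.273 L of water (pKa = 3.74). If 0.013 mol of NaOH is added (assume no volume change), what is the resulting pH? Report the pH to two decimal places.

pH = 4.47

After neutralization: n(HCOOH) = 0.0599 mol, n(HCOO-) = 0.324 mol.
Henderson–Hasselbalch with mole ratio 0.324/0.0599: pH = 3.74 + (+0.733)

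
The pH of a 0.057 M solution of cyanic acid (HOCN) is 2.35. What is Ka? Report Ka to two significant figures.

[H+] = 10^(-2.35) = 4.47 × 10^-3 M
At equilibrium [HA] = 0.057 − 4.47 × 10^-3 = 5.25 × 10^-2 M
Ka = [H+][A-]/[HA] = (4.47 × 10^-3)² / 5.25 × 10^-2 = 3.8 × 10^-4

Ka = 3.8 × 10^-4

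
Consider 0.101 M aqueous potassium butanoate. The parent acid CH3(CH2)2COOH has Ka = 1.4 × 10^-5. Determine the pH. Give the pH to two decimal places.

CH3(CH2)2COO- is the conjugate base of the weak acid CH3(CH2)2COOH.
Kb = Kw/Ka = 1.0×10^-14 / 1.4 × 10^-5 = 7.14 × 10^-10
From the ICE table, Kb = x²/(0.101 − x) = 7.14 × 10^-10.
Since Kb ≪ C₀, x ≈ √(Kb·C₀) = 8.49 × 10^-6 M.
(x/C₀ = 0.0084% < 5%, so the approximation holds.)
pOH = 5.07, so pH = 14.00 − pOH = 8.93

pH = 8.93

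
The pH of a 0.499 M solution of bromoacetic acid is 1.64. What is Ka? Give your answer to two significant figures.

Ka = 1.1 × 10^-3

[H+] = 10^(-1.64) = 2.29 × 10^-2 M
At equilibrium [HA] = 0.499 − 2.29 × 10^-2 = 4.76 × 10^-1 M
Ka = [H+][A-]/[HA] = (2.29 × 10^-2)² / 4.76 × 10^-1 = 1.1 × 10^-3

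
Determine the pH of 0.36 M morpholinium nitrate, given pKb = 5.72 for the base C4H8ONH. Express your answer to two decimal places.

C4H8ONH2+ is the conjugate acid of the weak base C4H8ONH.
Kb = 10^(−5.72) = 1.91 × 10^-6
Ka = Kw/Kb = 1.0×10^-14 / 1.91 × 10^-6 = 5.24 × 10^-9
From the ICE table, Ka = [H+]²/(0.36 − [H+]) = 5.24 × 10^-9.
Neglecting [H+] in the denominator: [H+] = √(5.24 × 10^-9 × 0.36) = 4.34 × 10^-5 M
([H+]/C₀ = 0.012% < 5%, so the approximation holds.)
pH = −log(4.34 × 10^-5) = 4.36

pH = 4.36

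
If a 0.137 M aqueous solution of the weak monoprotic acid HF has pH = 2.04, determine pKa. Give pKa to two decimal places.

[H+] = 10^(-2.04) = 9.12 × 10^-3 M
At equilibrium [HA] = 0.137 − 9.12 × 10^-3 = 1.28 × 10^-1 M
Ka = [H+][A-]/[HA] = (9.12 × 10^-3)² / 1.28 × 10^-1 = 6.50 × 10^-4
pKa = -log(6.50 × 10^-4) = 3.19

pKa = 3.19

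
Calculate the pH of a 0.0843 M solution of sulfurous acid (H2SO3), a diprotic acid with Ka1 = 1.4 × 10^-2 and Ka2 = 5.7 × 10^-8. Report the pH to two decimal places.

pH = 1.55

Ka1 ≫ Ka2, so treat the first dissociation as the only significant source of H+.
Ka1 = x²/(0.0843 − x) = 1.4 × 10^-2
Solving the quadratic: x = (−Ka1 + √(Ka1² + 4·Ka1·C₀))/2 = 2.81 × 10^-2 M
pH = −log(2.81 × 10^-2) = 1.55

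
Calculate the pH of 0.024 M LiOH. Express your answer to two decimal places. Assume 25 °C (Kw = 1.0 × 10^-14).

pH = 12.38

LiOH is a strong base; [OH-] = 0.024 M.
pOH = -log(0.024) = 1.62
pH = 14.00 - 1.62 = 12.38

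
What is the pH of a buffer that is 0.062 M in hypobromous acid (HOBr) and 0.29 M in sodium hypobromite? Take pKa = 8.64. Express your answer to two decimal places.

pH = 9.31

pH = pKa + log([A⁻]/[HA]) = 8.64 + log(0.29/0.062)
pH = 8.64 + (+0.670) = 9.31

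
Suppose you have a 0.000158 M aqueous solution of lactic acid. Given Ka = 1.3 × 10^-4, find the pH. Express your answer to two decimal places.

pH = 4.03

CH3CH(OH)COOH ⇌ CH3CH(OH)COO- + H+
From the ICE table, Ka = [H+]²/(0.000158 − [H+]) = 1.3 × 10^-4.
Here C₀/Ka ≈ 1.22, so the small-[H+] approximation fails. Use the quadratic:
[H+] = (−Ka + √(Ka² + 4·Ka·C₀))/2 = 9.24 × 10^-5 M
pH = −log(9.24 × 10^-5) = 4.03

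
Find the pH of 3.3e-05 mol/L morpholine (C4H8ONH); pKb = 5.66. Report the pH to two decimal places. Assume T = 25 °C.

C4H8ONH + H2O ⇌ C4H8ONH2+ + OH-
Kb = 10^(−5.66) = 2.19 × 10^-6
Let x = [OH-] at equilibrium. Kb = x²/(3.3e-05 − x).
Here C₀/Kb ≈ 15.1, so the small-x approximation fails. Use the quadratic:
x = [−2.19e-06 + √(2.19e-06² + 2.89e-10)]/2 = 7.48 × 10^-6 M
pOH = −log(7.48 × 10^-6) = 5.13; pH = 14.00 − 5.13 = 8.87

pH = 8.87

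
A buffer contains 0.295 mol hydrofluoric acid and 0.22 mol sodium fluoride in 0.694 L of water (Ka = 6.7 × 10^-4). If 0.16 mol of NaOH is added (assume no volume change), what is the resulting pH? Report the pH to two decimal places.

pH = 3.62

After neutralization: n(HF) = 0.135 mol, n(F-) = 0.38 mol.
pKa = −log(6.7 × 10^-4) = 3.174
Henderson–Hasselbalch with mole ratio 0.38/0.135: pH = 3.174 + (+0.449)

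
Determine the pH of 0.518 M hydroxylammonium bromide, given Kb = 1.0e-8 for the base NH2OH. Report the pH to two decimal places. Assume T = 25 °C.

pH = 3.14

NH3OH+ is the conjugate acid of the weak base NH2OH.
Ka = Kw/Kb = 1.0×10^-14 / 1.0 × 10^-8 = 1.00 × 10^-6
Let x = [H+] at equilibrium. Ka = x²/(0.518 − x).
Assume x ≪ 0.518: x ≈ √(1.00 × 10^-6 × 0.518) = 7.20 × 10^-4 M
pH = −log[H+] = −log(7.20 × 10^-4) = 3.14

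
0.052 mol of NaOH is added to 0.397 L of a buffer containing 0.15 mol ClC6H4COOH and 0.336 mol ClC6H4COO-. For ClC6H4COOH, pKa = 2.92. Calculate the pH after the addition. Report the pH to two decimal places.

OH- converts ClC6H4COOH to ClC6H4COO-: ClC6H4COOH → 0.098 mol, ClC6H4COO- → 0.388 mol.
pH = pKa + log([A⁻]/[HA]) = 2.92 + log(0.388/0.098) = 2.92 +0.598

pH = 3.52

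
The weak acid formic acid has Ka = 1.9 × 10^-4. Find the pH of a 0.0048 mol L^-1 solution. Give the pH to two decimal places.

HCOOH ⇌ HCOO- + H+
Ka = x²/(0.0048 − x) = 1.9 × 10^-4
Here C₀/Ka ≈ 25.3, so the small-x approximation fails. Use the quadratic:
x = [−0.00019 + √(0.00019² + 3.65e-06)]/2 = 8.65 × 10^-4 M
pH = −log(8.65 × 10^-4) = 3.06

pH = 3.06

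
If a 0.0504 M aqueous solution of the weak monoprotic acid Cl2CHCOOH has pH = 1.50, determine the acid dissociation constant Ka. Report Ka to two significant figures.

[H+] = 10^(-1.50) = 3.16 × 10^-2 M
At equilibrium [HA] = 0.0504 − 3.16 × 10^-2 = 1.88 × 10^-2 M
Ka = [H+][A-]/[HA] = (3.16 × 10^-2)² / 1.88 × 10^-2 = 5.3 × 10^-2

Ka = 5.3 × 10^-2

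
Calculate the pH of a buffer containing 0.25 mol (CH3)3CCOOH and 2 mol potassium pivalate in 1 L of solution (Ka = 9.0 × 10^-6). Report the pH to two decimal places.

pKa = −log(9.0 × 10^-6) = 5.046
Using pH = pKa + log([base]/[acid]) with [base]/[acid] = 2/0.25:
pH = 5.046 + (+0.903) = 5.95

pH = 5.95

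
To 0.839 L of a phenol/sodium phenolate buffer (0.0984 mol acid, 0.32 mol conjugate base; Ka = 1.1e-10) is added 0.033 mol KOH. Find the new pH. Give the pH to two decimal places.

pH = 10.69

After neutralization: n(C6H5OH) = 0.0654 mol, n(C6H5O-) = 0.353 mol.
pKa = −log(1.1 × 10^-10) = 9.959
pH = pKa + log([A⁻]/[HA]) = 9.959 + log(0.353/0.0654) = 9.959 +0.732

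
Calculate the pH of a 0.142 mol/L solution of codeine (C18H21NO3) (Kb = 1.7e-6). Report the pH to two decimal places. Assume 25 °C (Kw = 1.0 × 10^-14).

pH = 10.69

C18H21NO3 + H2O ⇌ C18H22NO3+ + OH-
Kb = [OH-]²/(0.142 − [OH-]) = 1.7 × 10^-6
Assume [OH-] ≪ 0.142: [OH-] ≈ √(1.7 × 10^-6 × 0.142) = 4.91 × 10^-4 M
pOH = 3.31, so pH = 14.00 − pOH = 10.69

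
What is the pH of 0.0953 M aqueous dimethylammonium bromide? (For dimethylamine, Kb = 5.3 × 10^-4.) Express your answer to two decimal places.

(CH3)2NH2+ is the conjugate acid of the weak base (CH3)2NH.
Ka = Kw/Kb = 1.0×10^-14 / 5.3 × 10^-4 = 1.89 × 10^-11
From the ICE table, Ka = [H+]²/(0.0953 − [H+]) = 1.89 × 10^-11.
Assume [H+] ≪ 0.0953: [H+] ≈ √(1.89 × 10^-11 × 0.0953) = 1.34 × 10^-6 M
pH = −log[H+] = −log(1.34 × 10^-6) = 5.87

pH = 5.87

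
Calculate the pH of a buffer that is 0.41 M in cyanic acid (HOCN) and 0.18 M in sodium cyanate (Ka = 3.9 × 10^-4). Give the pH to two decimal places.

pH = 3.05

pKa = −log(3.9 × 10^-4) = 3.409
Henderson–Hasselbalch: pH = pKa + log([OCN-]/[HOCN]) = 3.409 + log(0.18/0.41)
pH = 3.409 + (-0.358) = 3.05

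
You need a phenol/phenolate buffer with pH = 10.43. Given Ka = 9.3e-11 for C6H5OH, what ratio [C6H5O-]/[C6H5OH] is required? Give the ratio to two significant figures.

ratio = 2.5

pKa = -log(9.3 × 10^-11) = 10.032
pH = pKa + log(r) ⇒ log(r) = 10.43 − 10.032 = +0.398
r = [C6H5O-]/[C6H5OH] = 10^(+0.398) = 2.5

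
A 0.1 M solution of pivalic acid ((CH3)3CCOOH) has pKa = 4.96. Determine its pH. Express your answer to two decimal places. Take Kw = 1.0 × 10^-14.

pH = 2.98

(CH3)3CCOOH ⇌ (CH3)3CCOO- + H+
Ka = 10^(−4.96) = 1.10 × 10^-5
Ka = [H+]²/(0.1 − [H+]) = 1.10 × 10^-5
Since Ka ≪ C₀, [H+] ≈ √(Ka·C₀) = 1.05 × 10^-3 M.
pH = −log[H+] = −log(1.05 × 10^-3) = 2.98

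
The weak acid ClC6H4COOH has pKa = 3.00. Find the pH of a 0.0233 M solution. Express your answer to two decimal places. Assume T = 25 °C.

ClC6H4COOH ⇌ ClC6H4COO- + H+
Ka = 10^(−3.00) = 1.00 × 10^-3
Let x = [H+] at equilibrium. Ka = x²/(0.0233 − x).
x is not negligible relative to C₀; solve x² + 0.001·x − 2.33e-05 = 0.
x = [−0.001 + √(0.001² + 9.32e-05)]/2 = 4.35 × 10^-3 M
pH = −log(4.35 × 10^-3) = 2.36

pH = 2.36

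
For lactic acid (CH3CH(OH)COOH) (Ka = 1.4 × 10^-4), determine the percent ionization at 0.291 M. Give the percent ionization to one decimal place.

CH3CH(OH)COOH ⇌ CH3CH(OH)COO- + H+; let x = [H+] at equilibrium.
x ≈ √(Ka·C₀) = √(1.4 × 10^-4 × 0.291) = 6.38 × 10^-3 M
Fraction ionized = 6.38 × 10^-3 / 0.291 = 0.0219 → 2.2%

2.2%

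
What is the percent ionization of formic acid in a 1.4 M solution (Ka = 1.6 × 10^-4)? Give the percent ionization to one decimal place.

1.1%

HCOOH ⇌ HCOO- + H+; let x = [H+] at equilibrium.
x ≈ √(Ka·C₀) = √(1.6 × 10^-4 × 1.4) = 1.50 × 10^-2 M
Fraction ionized = 1.50 × 10^-2 / 1.4 = 0.0107 → 1.1%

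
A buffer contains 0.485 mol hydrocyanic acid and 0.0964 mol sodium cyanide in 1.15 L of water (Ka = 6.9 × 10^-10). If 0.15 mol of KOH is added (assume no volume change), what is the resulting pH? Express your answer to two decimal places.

pH = 9.03

OH- converts HCN to CN-: HCN → 0.335 mol, CN- → 0.246 mol.
pKa = −log(6.9 × 10^-10) = 9.161
Henderson–Hasselbalch with mole ratio 0.246/0.335: pH = 9.161 + (-0.134)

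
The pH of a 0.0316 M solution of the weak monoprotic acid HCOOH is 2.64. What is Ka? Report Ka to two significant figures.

Ka = 1.8 × 10^-4

[H+] = 10^(-2.64) = 2.29 × 10^-3 M
At equilibrium [HA] = 0.0316 − 2.29 × 10^-3 = 2.93 × 10^-2 M
Ka = [H+][A-]/[HA] = (2.29 × 10^-3)² / 2.93 × 10^-2 = 1.8 × 10^-4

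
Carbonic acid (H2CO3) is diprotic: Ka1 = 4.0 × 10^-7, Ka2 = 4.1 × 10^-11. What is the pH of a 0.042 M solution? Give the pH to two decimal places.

Ka1 ≫ Ka2, so treat the first dissociation as the only significant source of H+.
Ka1 = x²/(0.042 − x) = 4.0 × 10^-7
x ≈ √(4.0 × 10^-7 × 0.042) = 1.30 × 10^-4 M
pH = −log(1.30 × 10^-4) = 3.89

pH = 3.89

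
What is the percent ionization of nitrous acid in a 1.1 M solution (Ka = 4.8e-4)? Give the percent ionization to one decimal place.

2.1%

HNO2 ⇌ NO2- + H+; let x = [H+] at equilibrium.
x ≈ √(Ka·C₀) = √(4.8 × 10^-4 × 1.1) = 2.30 × 10^-2 M
% ionization = x/C₀ × 100% = 2.30 × 10^-2/1.1 × 100% = 2.1%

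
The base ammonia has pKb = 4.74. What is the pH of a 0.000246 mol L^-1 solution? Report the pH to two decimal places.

NH3 + H2O ⇌ NH4+ + OH-
Kb = 10^(−4.74) = 1.82 × 10^-5
From the ICE table, Kb = x²/(0.000246 − x) = 1.82 × 10^-5.
Here C₀/Kb ≈ 13.5, so the small-x approximation fails. Use the quadratic:
x = (−Kb + √(Kb² + 4·Kb·C₀))/2 = 5.84 × 10^-5 M
pOH = 4.23, so pH = 14.00 − pOH = 9.77

pH = 9.77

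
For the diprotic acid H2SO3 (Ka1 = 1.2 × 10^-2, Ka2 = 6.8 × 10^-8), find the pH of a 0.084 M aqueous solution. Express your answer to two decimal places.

pH = 1.58

Since Ka1 ≫ Ka2, the first ionization dominates [H+].
Ka1 = x²/(0.084 − x) = 1.2 × 10^-2
Solving the quadratic: x = (−Ka1 + √(Ka1² + 4·Ka1·C₀))/2 = 2.63 × 10^-2 M
pH = −log(2.63 × 10^-2) = 1.58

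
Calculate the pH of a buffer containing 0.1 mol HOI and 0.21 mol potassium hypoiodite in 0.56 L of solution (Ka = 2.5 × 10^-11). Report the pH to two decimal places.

pH = 10.92

pKa = −log(2.5 × 10^-11) = 10.602
pH = pKa + log([A⁻]/[HA]) = 10.602 + log(0.21/0.1)
pH = 10.602 + (+0.322) = 10.92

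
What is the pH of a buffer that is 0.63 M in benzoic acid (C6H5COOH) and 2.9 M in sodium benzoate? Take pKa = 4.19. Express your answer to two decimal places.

Using pH = pKa + log([base]/[acid]) with [base]/[acid] = 2.9/0.63:
pH = 4.19 + (+0.663) = 4.85

pH = 4.85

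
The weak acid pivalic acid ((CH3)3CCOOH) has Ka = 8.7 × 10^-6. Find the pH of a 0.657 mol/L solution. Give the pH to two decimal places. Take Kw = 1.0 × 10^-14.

pH = 2.62

(CH3)3CCOOH ⇌ (CH3)3CCOO- + H+
Let x = [H+] at equilibrium. Ka = x²/(0.657 − x).
Assume x ≪ 0.657: x ≈ √(8.7 × 10^-6 × 0.657) = 2.39 × 10^-3 M
Check: 0.36% ionized — well under 5%, approximation valid.
pH = −log(2.39 × 10^-3) = 2.62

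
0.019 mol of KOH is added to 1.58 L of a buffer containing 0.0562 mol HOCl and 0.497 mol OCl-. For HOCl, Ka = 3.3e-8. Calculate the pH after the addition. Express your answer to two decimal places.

pH = 8.62

After neutralization: n(HOCl) = 0.0372 mol, n(OCl-) = 0.516 mol.
pKa = −log(3.3 × 10^-8) = 7.481
Henderson–Hasselbalch with mole ratio 0.516/0.0372: pH = 7.481 + (+1.142)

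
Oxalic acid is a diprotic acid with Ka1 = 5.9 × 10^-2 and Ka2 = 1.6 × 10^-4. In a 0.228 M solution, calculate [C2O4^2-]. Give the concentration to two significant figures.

First ionization gives [H+] ≈ [HC2O4-] = 9.02 × 10^-2 M.
Second step: Ka2 = [H+][C2O4^2-]/[HC2O4-] ≈ [C2O4^2-] (since [H+] ≈ [HC2O4-]).
So [C2O4^2-] ≈ Ka2.

1.6 × 10^-4 M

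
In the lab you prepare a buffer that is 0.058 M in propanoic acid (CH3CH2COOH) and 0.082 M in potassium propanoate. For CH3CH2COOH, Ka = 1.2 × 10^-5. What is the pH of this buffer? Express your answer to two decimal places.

pH = 5.07

pKa = −log(1.2 × 10^-5) = 4.921
Using pH = pKa + log([base]/[acid]) with [base]/[acid] = 0.082/0.058:
pH = 4.921 + (+0.150) = 5.07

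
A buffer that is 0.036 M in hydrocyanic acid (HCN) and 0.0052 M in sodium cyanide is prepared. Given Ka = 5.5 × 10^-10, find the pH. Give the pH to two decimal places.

pKa = −log(5.5 × 10^-10) = 9.260
pH = pKa + log([A⁻]/[HA]) = 9.260 + log(0.0052/0.036)
pH = 9.260 + (-0.840) = 8.42

pH = 8.42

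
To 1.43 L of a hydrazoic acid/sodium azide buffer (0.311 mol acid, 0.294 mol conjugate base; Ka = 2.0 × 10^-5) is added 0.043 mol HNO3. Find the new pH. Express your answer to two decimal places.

pH = 4.55

Added H+ converts N3- to HN3: HN3 → 0.354 mol, N3- → 0.251 mol.
pKa = −log(2.0 × 10^-5) = 4.699
Henderson–Hasselbalch with mole ratio 0.251/0.354: pH = 4.699 + (-0.149)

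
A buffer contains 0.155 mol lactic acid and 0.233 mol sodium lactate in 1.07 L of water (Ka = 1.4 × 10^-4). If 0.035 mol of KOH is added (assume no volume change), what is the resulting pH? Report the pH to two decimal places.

After neutralization: n(CH3CH(OH)COOH) = 0.12 mol, n(CH3CH(OH)COO-) = 0.268 mol.
pKa = −log(1.4 × 10^-4) = 3.854
pH = pKa + log(n_CH3CH(OH)COO-/n_CH3CH(OH)COOH) = 3.854 + log(0.268/0.12) = 3.854 + (+0.349)

pH = 4.20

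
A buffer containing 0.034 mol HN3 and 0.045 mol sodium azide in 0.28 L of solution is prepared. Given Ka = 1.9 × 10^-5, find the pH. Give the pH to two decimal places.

pKa = −log(1.9 × 10^-5) = 4.721
pH = pKa + log([A⁻]/[HA]) = 4.721 + log(0.045/0.034)
pH = 4.721 + (+0.122) = 4.84

pH = 4.84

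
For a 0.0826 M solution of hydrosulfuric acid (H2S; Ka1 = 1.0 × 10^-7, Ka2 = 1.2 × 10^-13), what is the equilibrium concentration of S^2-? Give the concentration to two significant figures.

1.2 × 10^-13 M

First ionization gives [H+] ≈ [HS-] = 9.09 × 10^-5 M.
Second step: Ka2 = [H+][S^2-]/[HS-] ≈ [S^2-] (since [H+] ≈ [HS-]).
So [S^2-] ≈ Ka2.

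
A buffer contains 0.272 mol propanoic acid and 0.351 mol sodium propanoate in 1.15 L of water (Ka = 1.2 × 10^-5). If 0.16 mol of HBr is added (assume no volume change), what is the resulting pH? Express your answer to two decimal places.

Added H+ converts CH3CH2COO- to CH3CH2COOH: CH3CH2COOH → 0.432 mol, CH3CH2COO- → 0.191 mol.
pKa = −log(1.2 × 10^-5) = 4.921
pH = pKa + log([A⁻]/[HA]) = 4.921 + log(0.191/0.432) = 4.921 -0.354

pH = 4.57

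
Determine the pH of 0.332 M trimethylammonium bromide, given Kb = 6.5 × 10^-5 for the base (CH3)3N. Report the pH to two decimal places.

pH = 5.15

(CH3)3NH+ is the conjugate acid of the weak base (CH3)3N.
Ka = Kw/Kb = 1.0×10^-14 / 6.5 × 10^-5 = 1.54 × 10^-10
From the ICE table, Ka = x²/(0.332 − x) = 1.54 × 10^-10.
Assume x ≪ 0.332: x ≈ √(1.54 × 10^-10 × 0.332) = 7.15 × 10^-6 M
pH = −log(7.15 × 10^-6) = 5.15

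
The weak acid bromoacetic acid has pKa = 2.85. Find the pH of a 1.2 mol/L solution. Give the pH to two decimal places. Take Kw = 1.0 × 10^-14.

BrCH2COOH ⇌ BrCH2COO- + H+
Ka = 10^(−2.85) = 1.41 × 10^-3
Ka = [H+]²/(1.2 − [H+]) = 1.41 × 10^-3
Assume [H+] ≪ 1.2: [H+] ≈ √(1.41 × 10^-3 × 1.2) = 4.11 × 10^-2 M
pH = −log(4.11 × 10^-2) = 1.39

pH = 1.39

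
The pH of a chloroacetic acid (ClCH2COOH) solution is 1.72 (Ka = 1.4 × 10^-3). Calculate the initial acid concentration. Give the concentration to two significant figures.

[H+] = 10^(-1.72) = 1.91 × 10^-2 M = x
Ka = x²/(C₀ − x) ⇒ C₀ = x + x²/Ka
C₀ = 1.91 × 10^-2 + (1.91 × 10^-2)²/(1.4 × 10^-3) = 2.80 × 10^-1 M

C₀ = 2.8 × 10^-1 M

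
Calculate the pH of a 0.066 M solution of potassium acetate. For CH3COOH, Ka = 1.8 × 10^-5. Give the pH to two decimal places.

pH = 8.78

CH3COO- is the conjugate base of the weak acid CH3COOH.
Kb = Kw/Ka = 1.0×10^-14 / 1.8 × 10^-5 = 5.56 × 10^-10
From the ICE table, Kb = [OH-]²/(0.066 − [OH-]) = 5.56 × 10^-10.
Neglecting [OH-] in the denominator: [OH-] = √(5.56 × 10^-10 × 0.066) = 6.06 × 10^-6 M
Check: 0.0092% ionized — well under 5%, approximation valid.
pOH = 5.22, so pH = 14.00 − pOH = 8.78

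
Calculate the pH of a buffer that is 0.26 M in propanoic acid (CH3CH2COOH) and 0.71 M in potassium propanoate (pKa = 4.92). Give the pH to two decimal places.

Henderson–Hasselbalch: pH = pKa + log([CH3CH2COO-]/[CH3CH2COOH]) = 4.92 + log(0.71/0.26)
pH = 4.92 + (+0.436) = 5.36

pH = 5.36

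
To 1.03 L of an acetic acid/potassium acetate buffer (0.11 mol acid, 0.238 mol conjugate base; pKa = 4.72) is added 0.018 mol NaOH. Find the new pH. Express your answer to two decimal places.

After neutralization: n(CH3COOH) = 0.092 mol, n(CH3COO-) = 0.256 mol.
pH = pKa + log([A⁻]/[HA]) = 4.72 + log(0.256/0.092) = 4.72 +0.444

pH = 5.16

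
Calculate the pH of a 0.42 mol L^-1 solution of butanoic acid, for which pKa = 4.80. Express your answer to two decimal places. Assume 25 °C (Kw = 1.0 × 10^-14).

CH3(CH2)2COOH ⇌ CH3(CH2)2COO- + H+
Ka = 10^(−4.80) = 1.58 × 10^-5
From the ICE table, Ka = [H+]²/(0.42 − [H+]) = 1.58 × 10^-5.
Assume [H+] ≪ 0.42: [H+] ≈ √(1.58 × 10^-5 × 0.42) = 2.58 × 10^-3 M
([H+]/C₀ = 0.61% < 5%, so the approximation holds.)
pH = −log[H+] = −log(2.58 × 10^-3) = 2.59

pH = 2.59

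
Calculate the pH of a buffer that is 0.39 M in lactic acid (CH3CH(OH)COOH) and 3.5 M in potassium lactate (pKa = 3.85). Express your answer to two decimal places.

pH = pKa + log([A⁻]/[HA]) = 3.85 + log(3.5/0.39)
pH = 3.85 + (+0.953) = 4.80

pH = 4.80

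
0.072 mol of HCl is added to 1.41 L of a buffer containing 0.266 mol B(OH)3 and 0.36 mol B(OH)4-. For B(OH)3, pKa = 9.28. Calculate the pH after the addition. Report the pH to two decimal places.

Added H+ converts B(OH)4- to B(OH)3: B(OH)3 → 0.338 mol, B(OH)4- → 0.288 mol.
Henderson–Hasselbalch with mole ratio 0.288/0.338: pH = 9.28 + (-0.070)

pH = 9.21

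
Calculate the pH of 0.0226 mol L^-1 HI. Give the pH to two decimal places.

pH = 1.65

HI is a strong acid and dissociates completely, so [H+] = 0.0226 M.
pH = -log(0.0226) = 1.65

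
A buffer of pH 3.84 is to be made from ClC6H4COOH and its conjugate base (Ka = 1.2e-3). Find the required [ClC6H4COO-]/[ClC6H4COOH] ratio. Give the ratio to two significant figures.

pKa = -log(1.2 × 10^-3) = 2.921
pH = pKa + log(r) ⇒ log(r) = 3.84 − 2.921 = +0.919
r = [ClC6H4COO-]/[ClC6H4COOH] = 10^(+0.919) = 8.3

ratio = 8.3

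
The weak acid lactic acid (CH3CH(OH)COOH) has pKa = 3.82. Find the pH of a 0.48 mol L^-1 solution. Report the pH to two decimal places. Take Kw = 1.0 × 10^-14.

pH = 2.07

CH3CH(OH)COOH ⇌ CH3CH(OH)COO- + H+
Ka = 10^(−3.82) = 1.51 × 10^-4
Ka = [H+]²/(0.48 − [H+]) = 1.51 × 10^-4
Neglecting [H+] in the denominator: [H+] = √(1.51 × 10^-4 × 0.48) = 8.51 × 10^-3 M
pH = −log(8.51 × 10^-3) = 2.07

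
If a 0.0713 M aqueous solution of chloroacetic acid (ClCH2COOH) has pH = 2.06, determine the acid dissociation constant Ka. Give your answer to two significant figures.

[H+] = 10^(-2.06) = 8.71 × 10^-3 M
At equilibrium [HA] = 0.0713 − 8.71 × 10^-3 = 6.26 × 10^-2 M
Ka = [H+][A-]/[HA] = (8.71 × 10^-3)² / 6.26 × 10^-2 = 1.2 × 10^-3

Ka = 1.2 × 10^-3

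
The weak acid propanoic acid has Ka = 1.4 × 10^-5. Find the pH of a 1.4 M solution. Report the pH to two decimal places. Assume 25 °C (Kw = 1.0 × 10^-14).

pH = 2.35

CH3CH2COOH ⇌ CH3CH2COO- + H+
Ka = [H+]²/(1.4 − [H+]) = 1.4 × 10^-5
Assume [H+] ≪ 1.4: [H+] ≈ √(1.4 × 10^-5 × 1.4) = 4.43 × 10^-3 M
pH = −log[H+] = −log(4.43 × 10^-3) = 2.35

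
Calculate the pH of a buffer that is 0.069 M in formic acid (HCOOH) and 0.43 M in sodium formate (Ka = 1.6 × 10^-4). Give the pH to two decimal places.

pKa = −log(1.6 × 10^-4) = 3.796
pH = pKa + log([A⁻]/[HA]) = 3.796 + log(0.43/0.069)
pH = 3.796 + (+0.795) = 4.59

pH = 4.59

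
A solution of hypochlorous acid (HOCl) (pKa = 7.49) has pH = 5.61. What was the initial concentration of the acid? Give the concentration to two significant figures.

[H+] = 10^(-5.61) = 2.45 × 10^-6 M = x
Ka = 10^(−7.49) = 3.24 × 10^-8
Ka = x²/(C₀ − x) ⇒ C₀ = x + x²/Ka
C₀ = 2.45 × 10^-6 + (2.45 × 10^-6)²/(3.24 × 10^-8) = 1.88 × 10^-4 M

C₀ = 1.9 × 10^-4 M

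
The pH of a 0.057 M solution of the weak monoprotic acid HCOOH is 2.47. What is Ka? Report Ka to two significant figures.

Ka = 2.1 × 10^-4

[H+] = 10^(-2.47) = 3.39 × 10^-3 M
At equilibrium [HA] = 0.057 − 3.39 × 10^-3 = 5.36 × 10^-2 M
Ka = [H+][A-]/[HA] = (3.39 × 10^-3)² / 5.36 × 10^-2 = 2.1 × 10^-4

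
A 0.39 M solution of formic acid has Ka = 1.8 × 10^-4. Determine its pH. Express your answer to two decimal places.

HCOOH ⇌ HCOO- + H+
Ka = x²/(0.39 − x) = 1.8 × 10^-4
Since Ka ≪ C₀, x ≈ √(Ka·C₀) = 8.38 × 10^-3 M.
pH = −log[H+] = −log(8.38 × 10^-3) = 2.08

pH = 2.08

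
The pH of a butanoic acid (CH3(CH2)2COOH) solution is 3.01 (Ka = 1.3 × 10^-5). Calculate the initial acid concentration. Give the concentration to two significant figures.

[H+] = 10^(-3.01) = 9.77 × 10^-4 M = x
Ka = x²/(C₀ − x) ⇒ C₀ = x + x²/Ka
C₀ = 9.77 × 10^-4 + (9.77 × 10^-4)²/(1.3 × 10^-5) = 7.44 × 10^-2 M

C₀ = 7.4 × 10^-2 M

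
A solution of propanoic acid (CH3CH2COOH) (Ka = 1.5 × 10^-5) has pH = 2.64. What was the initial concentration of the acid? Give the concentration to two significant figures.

[H+] = 10^(-2.64) = 2.29 × 10^-3 M = x
Ka = x²/(C₀ − x) ⇒ C₀ = x + x²/Ka
C₀ = 2.29 × 10^-3 + (2.29 × 10^-3)²/(1.5 × 10^-5) = 3.52 × 10^-1 M

C₀ = 3.5 × 10^-1 M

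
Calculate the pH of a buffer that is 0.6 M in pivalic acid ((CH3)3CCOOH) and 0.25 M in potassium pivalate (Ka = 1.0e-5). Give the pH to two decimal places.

pH = 4.62

pKa = −log(1.0 × 10^-5) = 5.000
Using pH = pKa + log([base]/[acid]) with [base]/[acid] = 0.25/0.6:
pH = 5.000 + (-0.380) = 4.62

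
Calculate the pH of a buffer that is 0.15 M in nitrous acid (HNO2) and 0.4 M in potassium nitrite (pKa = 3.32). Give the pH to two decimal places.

pH = 3.75

Using pH = pKa + log([base]/[acid]) with [base]/[acid] = 0.4/0.15:
pH = 3.32 + (+0.426) = 3.75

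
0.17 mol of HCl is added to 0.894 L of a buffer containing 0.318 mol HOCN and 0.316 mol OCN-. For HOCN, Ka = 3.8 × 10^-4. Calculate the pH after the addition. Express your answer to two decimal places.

pH = 2.90

After neutralization: n(HOCN) = 0.488 mol, n(OCN-) = 0.146 mol.
pKa = −log(3.8 × 10^-4) = 3.420
pH = pKa + log([A⁻]/[HA]) = 3.420 + log(0.146/0.488) = 3.420 -0.524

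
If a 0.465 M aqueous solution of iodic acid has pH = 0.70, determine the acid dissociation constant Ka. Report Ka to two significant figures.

[H+] = 10^(-0.70) = 2.00 × 10^-1 M
At equilibrium [HA] = 0.465 − 2.00 × 10^-1 = 2.65 × 10^-1 M
Ka = [H+][A-]/[HA] = (2.00 × 10^-1)² / 2.65 × 10^-1 = 1.5 × 10^-1

Ka = 1.5 × 10^-1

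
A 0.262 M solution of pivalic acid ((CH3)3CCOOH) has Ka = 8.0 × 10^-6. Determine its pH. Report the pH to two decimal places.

pH = 2.84

(CH3)3CCOOH ⇌ (CH3)3CCOO- + H+
From the ICE table, Ka = x²/(0.262 − x) = 8.0 × 10^-6.
Assume x ≪ 0.262: x ≈ √(8.0 × 10^-6 × 0.262) = 1.45 × 10^-3 M
pH = −log(1.45 × 10^-3) = 2.84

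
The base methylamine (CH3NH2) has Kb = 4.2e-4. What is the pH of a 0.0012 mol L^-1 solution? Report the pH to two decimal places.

pH = 10.72

CH3NH2 + H2O ⇌ CH3NH3+ + OH-
From the ICE table, Kb = [OH-]²/(0.0012 − [OH-]) = 4.2 × 10^-4.
The 5% rule fails; solving [OH-]² + Kb·[OH-] − Kb·C₀ = 0 exactly:
[OH-] = [−0.00042 + √(0.00042² + 2.02e-06)]/2 = 5.30 × 10^-4 M
pOH = 3.28, so pH = 14.00 − pOH = 10.72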